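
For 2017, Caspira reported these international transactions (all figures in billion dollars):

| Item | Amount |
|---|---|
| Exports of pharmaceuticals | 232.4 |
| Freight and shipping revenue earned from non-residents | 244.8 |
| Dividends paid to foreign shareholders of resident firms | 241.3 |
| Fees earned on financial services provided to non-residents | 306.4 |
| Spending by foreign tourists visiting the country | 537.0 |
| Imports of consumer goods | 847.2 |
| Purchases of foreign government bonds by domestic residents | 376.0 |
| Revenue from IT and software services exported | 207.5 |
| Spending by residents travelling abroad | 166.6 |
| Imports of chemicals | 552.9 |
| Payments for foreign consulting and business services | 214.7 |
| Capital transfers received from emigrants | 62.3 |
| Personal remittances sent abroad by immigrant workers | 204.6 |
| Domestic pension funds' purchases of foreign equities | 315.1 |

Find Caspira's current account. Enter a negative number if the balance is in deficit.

-699.2

Goods: 232.4 - 847.2 - 552.9 = -1167.7
Services: 244.8 + 207.5 - 214.7 + 306.4 + 537.0 - 166.6 = 914.4
Primary income: -241.3
Secondary income: -204.6
Current account = (-1167.7) + 914.4 + (-241.3) + (-204.6) = -699.2
(Excluded from the current account — financial account: purchases of foreign government bonds by domestic residents 376.0, domestic pension funds' purchases of foreign equities 315.1; capital account: capital transfers received from emigrants 62.3.)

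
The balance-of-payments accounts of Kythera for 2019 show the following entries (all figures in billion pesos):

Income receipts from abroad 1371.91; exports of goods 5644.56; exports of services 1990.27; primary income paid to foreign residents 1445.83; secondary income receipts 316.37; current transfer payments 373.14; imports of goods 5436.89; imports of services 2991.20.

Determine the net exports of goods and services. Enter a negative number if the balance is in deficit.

Goods balance = 5644.56 - 5436.89 = 207.67
Services balance = 1990.27 - 2991.20 = -1000.93
Trade balance (goods + services) = 207.67 + (-1000.93) = -793.26

-793.26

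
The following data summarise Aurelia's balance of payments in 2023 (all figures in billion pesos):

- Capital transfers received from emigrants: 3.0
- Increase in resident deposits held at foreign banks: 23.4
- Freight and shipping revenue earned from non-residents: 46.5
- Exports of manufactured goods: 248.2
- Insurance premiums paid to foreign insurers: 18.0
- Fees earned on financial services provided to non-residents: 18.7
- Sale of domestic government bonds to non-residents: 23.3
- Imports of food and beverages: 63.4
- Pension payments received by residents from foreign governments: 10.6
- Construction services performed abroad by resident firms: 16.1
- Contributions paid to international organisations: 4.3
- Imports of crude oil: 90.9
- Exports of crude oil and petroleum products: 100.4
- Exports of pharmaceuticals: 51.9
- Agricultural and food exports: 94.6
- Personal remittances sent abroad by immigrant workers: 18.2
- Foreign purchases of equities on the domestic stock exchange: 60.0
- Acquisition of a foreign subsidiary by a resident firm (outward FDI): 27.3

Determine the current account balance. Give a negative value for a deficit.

392.2

Goods: 100.4 + 94.6 - 90.9 - 63.4 + 248.2 + 51.9 = 340.8
Services: 46.5 - 18.0 + 18.7 + 16.1 = 63.3
Secondary income: -18.2 + 10.6 - 4.3 = -11.9
Current account = 340.8 + 63.3 + (-11.9) = 392.2
(Excluded from the current account — capital account: capital transfers received from emigrants 3.0; financial account: increase in resident deposits held at foreign banks 23.4, sale of domestic government bonds to non-residents 23.3, foreign purchases of equities on the domestic stock exchange 60.0, acquisition of a foreign subsidiary by a resident firm (outward FDI) 27.3.)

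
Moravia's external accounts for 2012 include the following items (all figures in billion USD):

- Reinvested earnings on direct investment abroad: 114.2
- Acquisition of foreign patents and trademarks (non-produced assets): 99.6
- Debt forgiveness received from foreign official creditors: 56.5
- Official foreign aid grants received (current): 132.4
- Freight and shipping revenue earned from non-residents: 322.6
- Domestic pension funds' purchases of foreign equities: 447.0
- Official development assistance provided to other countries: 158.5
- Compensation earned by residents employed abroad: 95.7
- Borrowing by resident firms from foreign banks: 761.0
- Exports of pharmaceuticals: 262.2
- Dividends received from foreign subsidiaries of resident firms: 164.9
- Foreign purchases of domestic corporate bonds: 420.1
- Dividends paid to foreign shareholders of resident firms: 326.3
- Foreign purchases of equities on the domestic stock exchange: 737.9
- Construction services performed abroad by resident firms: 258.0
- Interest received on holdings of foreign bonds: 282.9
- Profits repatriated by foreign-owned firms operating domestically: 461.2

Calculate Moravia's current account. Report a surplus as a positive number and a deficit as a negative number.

686.9

Goods: 262.2
Services: 258.0 + 322.6 = 580.6
Primary income: -461.2 + 114.2 - 326.3 + 95.7 + 164.9 + 282.9 = -129.8
Secondary income: -158.5 + 132.4 = -26.1
Current account = 262.2 + 580.6 + (-129.8) + (-26.1) = 686.9
(Excluded from the current account — capital account: acquisition of foreign patents and trademarks (non-produced assets) 99.6, debt forgiveness received from foreign official creditors 56.5; financial account: domestic pension funds' purchases of foreign equities 447.0, borrowing by resident firms from foreign banks 761.0, foreign purchases of domestic corporate bonds 420.1, foreign purchases of equities on the domestic stock exchange 737.9.)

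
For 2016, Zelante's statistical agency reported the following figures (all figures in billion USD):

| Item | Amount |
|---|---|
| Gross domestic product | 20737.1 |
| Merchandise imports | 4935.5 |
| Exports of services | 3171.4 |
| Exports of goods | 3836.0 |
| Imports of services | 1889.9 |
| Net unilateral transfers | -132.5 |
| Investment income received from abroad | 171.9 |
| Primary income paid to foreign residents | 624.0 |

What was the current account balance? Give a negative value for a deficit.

Goods balance = 3836.0 - 4935.5 = -1099.5
Services balance = 3171.4 - 1889.9 = 1281.5
Trade balance (goods + services) = -1099.5 + 1281.5 = 182.0
Net primary income = 171.9 - 624.0 = -452.1
Net secondary income = -132.5
Current account = 182.0 + (-452.1) + (-132.5) = -402.6

-402.6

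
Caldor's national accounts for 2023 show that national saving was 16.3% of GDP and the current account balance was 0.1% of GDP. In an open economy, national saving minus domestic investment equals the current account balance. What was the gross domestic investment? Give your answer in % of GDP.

16.2

I = S - CA = 16.3 - 0.1 = 16.2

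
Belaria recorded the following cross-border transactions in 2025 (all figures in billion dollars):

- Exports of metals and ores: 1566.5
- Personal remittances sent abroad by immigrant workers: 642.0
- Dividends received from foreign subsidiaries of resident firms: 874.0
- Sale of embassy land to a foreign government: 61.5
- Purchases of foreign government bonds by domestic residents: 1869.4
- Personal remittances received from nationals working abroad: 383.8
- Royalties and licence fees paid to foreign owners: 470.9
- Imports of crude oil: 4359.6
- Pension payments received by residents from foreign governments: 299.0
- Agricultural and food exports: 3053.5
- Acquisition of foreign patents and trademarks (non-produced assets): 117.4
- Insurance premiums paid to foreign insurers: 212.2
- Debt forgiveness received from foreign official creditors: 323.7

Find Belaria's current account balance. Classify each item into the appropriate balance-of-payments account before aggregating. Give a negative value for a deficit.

Goods: 1566.5 + 3053.5 - 4359.6 = 260.4
Services: -212.2 - 470.9 = -683.1
Primary income: 874.0
Secondary income: 299.0 + 383.8 - 642.0 = 40.8
Current account = 260.4 + (-683.1) + 874.0 + 40.8 = 492.1
(Excluded from the current account — capital account: sale of embassy land to a foreign government 61.5, acquisition of foreign patents and trademarks (non-produced assets) 117.4, debt forgiveness received from foreign official creditors 323.7; financial account: purchases of foreign government bonds by domestic residents 1869.4.)

492.1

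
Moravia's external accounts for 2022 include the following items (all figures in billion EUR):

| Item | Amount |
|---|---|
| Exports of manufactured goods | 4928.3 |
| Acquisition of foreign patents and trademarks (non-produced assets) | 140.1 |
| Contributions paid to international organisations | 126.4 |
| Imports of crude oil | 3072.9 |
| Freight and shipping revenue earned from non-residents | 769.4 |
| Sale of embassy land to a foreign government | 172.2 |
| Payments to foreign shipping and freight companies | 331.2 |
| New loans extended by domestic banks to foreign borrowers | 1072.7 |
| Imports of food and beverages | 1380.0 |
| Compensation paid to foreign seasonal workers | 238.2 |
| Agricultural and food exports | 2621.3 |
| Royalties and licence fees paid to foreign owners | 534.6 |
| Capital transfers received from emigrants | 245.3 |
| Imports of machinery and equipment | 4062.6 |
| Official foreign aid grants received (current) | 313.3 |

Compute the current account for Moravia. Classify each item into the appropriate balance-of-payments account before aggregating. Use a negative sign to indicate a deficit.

Goods: 2621.3 - 1380.0 - 4062.6 - 3072.9 + 4928.3 = -965.9
Services: -331.2 - 534.6 + 769.4 = -96.4
Primary income: -238.2
Secondary income: 313.3 - 126.4 = 186.9
Current account = (-965.9) + (-96.4) + (-238.2) + 186.9 = -1113.6
(Excluded from the current account — capital account: acquisition of foreign patents and trademarks (non-produced assets) 140.1, sale of embassy land to a foreign government 172.2, capital transfers received from emigrants 245.3; financial account: new loans extended by domestic banks to foreign borrowers 1072.7.)

-1113.6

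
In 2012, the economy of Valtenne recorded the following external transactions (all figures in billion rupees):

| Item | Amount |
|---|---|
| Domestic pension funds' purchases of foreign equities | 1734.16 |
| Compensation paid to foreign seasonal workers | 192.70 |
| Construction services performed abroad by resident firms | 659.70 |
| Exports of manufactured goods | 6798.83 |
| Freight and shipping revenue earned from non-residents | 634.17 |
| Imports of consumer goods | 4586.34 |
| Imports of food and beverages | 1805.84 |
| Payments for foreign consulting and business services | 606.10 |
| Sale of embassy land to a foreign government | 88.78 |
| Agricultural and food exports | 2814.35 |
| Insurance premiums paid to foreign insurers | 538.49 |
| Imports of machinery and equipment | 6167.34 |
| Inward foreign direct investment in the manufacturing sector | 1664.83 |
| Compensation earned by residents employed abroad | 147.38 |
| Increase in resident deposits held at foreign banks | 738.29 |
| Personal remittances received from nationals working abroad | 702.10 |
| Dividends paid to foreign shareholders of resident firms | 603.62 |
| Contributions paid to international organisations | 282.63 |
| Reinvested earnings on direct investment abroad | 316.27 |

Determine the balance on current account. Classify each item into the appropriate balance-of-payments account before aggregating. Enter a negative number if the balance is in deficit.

-2710.26

Goods: 2814.35 - 6167.34 + 6798.83 - 4586.34 - 1805.84 = -2946.34
Services: 659.70 - 606.10 - 538.49 + 634.17 = 149.28
Primary income: -603.62 + 147.38 + 316.27 - 192.70 = -332.67
Secondary income: 702.10 - 282.63 = 419.47
Current account = (-2946.34) + 149.28 + (-332.67) + 419.47 = -2710.26
(Excluded from the current account — financial account: domestic pension funds' purchases of foreign equities 1734.16, inward foreign direct investment in the manufacturing sector 1664.83, increase in resident deposits held at foreign banks 738.29; capital account: sale of embassy land to a foreign government 88.78.)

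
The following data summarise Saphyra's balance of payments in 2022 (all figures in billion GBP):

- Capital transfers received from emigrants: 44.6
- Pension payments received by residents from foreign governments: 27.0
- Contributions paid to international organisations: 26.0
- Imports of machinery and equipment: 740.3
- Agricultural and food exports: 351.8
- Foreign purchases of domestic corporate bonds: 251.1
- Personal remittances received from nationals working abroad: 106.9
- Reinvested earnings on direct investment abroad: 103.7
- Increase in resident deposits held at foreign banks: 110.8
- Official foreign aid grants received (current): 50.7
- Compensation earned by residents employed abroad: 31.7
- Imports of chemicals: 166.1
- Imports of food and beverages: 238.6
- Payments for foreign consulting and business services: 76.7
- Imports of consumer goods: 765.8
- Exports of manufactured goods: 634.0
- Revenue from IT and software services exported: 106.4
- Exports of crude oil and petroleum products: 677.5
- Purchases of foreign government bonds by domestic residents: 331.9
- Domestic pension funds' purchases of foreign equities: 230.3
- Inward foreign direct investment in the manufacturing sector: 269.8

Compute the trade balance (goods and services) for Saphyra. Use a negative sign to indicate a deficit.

Goods: 634.0 - 740.3 + 351.8 - 765.8 - 166.1 - 238.6 + 677.5 = -247.5
Services: 106.4 - 76.7 = 29.7
Trade balance = -247.5 + 29.7 = -217.8
(Excluded from the trade balance — capital account: capital transfers received from emigrants 44.6; secondary income: pension payments received by residents from foreign governments 27.0, contributions paid to international organisations 26.0, personal remittances received from nationals working abroad 106.9, official foreign aid grants received (current) 50.7; financial account: foreign purchases of domestic corporate bonds 251.1, increase in resident deposits held at foreign banks 110.8, purchases of foreign government bonds by domestic residents 331.9, domestic pension funds' purchases of foreign equities 230.3, inward foreign direct investment in the manufacturing sector 269.8; primary income: reinvested earnings on direct investment abroad 103.7, compensation earned by residents employed abroad 31.7.)

-217.8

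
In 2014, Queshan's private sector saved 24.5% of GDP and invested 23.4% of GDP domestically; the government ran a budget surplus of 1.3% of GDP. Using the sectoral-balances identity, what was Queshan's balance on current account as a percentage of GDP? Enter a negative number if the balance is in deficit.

2.4

By the sectoral-balances identity, CA = (S_private - I) + (T - G).
Private balance = 24.5 - 23.4 = 1.1
Government balance (T - G) = 1.3
CA = 1.1 + 1.3 = 2.4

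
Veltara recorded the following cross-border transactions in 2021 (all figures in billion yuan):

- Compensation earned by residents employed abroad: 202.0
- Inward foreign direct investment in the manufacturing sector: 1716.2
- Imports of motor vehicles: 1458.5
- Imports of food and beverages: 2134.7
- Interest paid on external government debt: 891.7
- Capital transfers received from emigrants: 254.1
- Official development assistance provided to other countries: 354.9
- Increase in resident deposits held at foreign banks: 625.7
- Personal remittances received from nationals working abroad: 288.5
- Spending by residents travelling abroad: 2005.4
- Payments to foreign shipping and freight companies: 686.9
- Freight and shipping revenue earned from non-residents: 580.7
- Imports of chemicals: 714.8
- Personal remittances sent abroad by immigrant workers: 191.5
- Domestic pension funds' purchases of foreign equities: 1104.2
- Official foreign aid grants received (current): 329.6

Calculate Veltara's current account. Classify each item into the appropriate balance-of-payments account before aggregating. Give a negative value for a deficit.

-7037.6

Goods: -2134.7 - 1458.5 - 714.8 = -4308.0
Services: 580.7 - 2005.4 - 686.9 = -2111.6
Primary income: -891.7 + 202.0 = -689.7
Secondary income: -191.5 + 288.5 + 329.6 - 354.9 = 71.7
Current account = (-4308.0) + (-2111.6) + (-689.7) + 71.7 = -7037.6
(Excluded from the current account — financial account: inward foreign direct investment in the manufacturing sector 1716.2, increase in resident deposits held at foreign banks 625.7, domestic pension funds' purchases of foreign equities 1104.2; capital account: capital transfers received from emigrants 254.1.)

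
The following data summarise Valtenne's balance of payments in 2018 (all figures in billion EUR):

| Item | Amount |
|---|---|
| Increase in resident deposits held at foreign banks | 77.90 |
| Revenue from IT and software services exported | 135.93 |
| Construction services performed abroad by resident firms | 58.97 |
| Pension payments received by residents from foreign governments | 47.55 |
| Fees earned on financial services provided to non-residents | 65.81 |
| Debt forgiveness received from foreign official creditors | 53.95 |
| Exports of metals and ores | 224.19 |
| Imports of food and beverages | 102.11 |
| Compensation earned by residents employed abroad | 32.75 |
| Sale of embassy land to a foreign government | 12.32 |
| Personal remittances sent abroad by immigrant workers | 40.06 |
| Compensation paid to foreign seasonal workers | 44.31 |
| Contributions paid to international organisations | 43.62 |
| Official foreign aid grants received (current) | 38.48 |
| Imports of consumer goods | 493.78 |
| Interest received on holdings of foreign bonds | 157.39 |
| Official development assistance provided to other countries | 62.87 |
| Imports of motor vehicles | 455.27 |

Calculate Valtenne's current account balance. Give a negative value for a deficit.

Goods: 224.19 - 102.11 - 493.78 - 455.27 = -826.97
Services: 58.97 + 135.93 + 65.81 = 260.71
Primary income: 32.75 - 44.31 + 157.39 = 145.83
Secondary income: -62.87 + 38.48 - 43.62 + 47.55 - 40.06 = -60.52
Current account = (-826.97) + 260.71 + 145.83 + (-60.52) = -480.95
(Excluded from the current account — financial account: increase in resident deposits held at foreign banks 77.90; capital account: debt forgiveness received from foreign official creditors 53.95, sale of embassy land to a foreign government 12.32.)

-480.95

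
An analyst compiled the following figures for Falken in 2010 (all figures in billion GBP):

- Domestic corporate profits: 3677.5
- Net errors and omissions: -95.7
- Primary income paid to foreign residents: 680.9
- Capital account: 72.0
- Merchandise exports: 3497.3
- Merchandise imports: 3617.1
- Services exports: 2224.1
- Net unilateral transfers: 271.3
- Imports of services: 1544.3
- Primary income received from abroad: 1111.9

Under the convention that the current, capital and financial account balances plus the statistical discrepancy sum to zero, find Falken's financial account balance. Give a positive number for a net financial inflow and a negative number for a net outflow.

Goods balance = 3497.3 - 3617.1 = -119.8
Services balance = 2224.1 - 1544.3 = 679.8
Trade balance (goods + services) = -119.8 + 679.8 = 560.0
Net primary income = 1111.9 - 680.9 = 431.0
Net secondary income = 271.3
Current account = 560.0 + 431.0 + 271.3 = 1262.3
Financial account = -(1262.3 + 72.0 + (-95.7)) = -1238.6

-1238.6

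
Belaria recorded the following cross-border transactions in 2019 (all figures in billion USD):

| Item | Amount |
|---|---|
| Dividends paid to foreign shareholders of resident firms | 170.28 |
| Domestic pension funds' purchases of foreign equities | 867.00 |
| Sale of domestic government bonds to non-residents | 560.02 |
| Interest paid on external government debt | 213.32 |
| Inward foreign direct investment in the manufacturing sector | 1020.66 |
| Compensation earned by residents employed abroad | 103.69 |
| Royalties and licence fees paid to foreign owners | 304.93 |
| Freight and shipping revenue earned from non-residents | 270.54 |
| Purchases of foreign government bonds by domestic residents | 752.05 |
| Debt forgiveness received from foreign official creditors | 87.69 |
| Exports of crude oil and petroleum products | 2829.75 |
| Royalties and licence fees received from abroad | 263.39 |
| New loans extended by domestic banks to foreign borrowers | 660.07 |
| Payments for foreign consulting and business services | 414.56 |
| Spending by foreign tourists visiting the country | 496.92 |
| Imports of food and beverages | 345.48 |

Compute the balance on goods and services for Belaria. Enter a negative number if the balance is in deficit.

Goods: -345.48 + 2829.75 = 2484.27
Services: 496.92 + 263.39 - 304.93 - 414.56 + 270.54 = 311.36
Trade balance = 2484.27 + 311.36 = 2795.63
(Excluded from the trade balance — primary income: dividends paid to foreign shareholders of resident firms 170.28, interest paid on external government debt 213.32, compensation earned by residents employed abroad 103.69; financial account: domestic pension funds' purchases of foreign equities 867.00, sale of domestic government bonds to non-residents 560.02, inward foreign direct investment in the manufacturing sector 1020.66, purchases of foreign government bonds by domestic residents 752.05, new loans extended by domestic banks to foreign borrowers 660.07; capital account: debt forgiveness received from foreign official creditors 87.69.)

2795.63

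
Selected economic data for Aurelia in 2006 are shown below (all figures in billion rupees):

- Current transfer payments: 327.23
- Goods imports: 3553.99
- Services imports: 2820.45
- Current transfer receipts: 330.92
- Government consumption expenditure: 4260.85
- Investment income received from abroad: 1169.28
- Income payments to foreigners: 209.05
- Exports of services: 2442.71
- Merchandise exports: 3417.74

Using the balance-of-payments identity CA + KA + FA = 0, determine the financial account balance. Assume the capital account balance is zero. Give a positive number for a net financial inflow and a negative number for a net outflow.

-449.93

Goods balance = 3417.74 - 3553.99 = -136.25
Services balance = 2442.71 - 2820.45 = -377.74
Trade balance (goods + services) = -136.25 + (-377.74) = -513.99
Net primary income = 1169.28 - 209.05 = 960.23
Net secondary income = 330.92 - 327.23 = 3.69
Current account = -513.99 + 960.23 + 3.69 = 449.93
Financial account = -(449.93) = -449.93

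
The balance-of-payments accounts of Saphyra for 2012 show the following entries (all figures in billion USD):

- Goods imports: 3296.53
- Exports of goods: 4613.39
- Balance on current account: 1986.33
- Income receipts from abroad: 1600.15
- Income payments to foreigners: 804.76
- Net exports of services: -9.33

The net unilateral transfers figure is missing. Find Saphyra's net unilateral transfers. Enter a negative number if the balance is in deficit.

-116.59

Current account = goods balance + services balance + net primary income + net secondary income
Sum of the known components = 2102.92
Net unilateral transfers = CA - (known components) = 1986.33 - 2102.92 = -116.59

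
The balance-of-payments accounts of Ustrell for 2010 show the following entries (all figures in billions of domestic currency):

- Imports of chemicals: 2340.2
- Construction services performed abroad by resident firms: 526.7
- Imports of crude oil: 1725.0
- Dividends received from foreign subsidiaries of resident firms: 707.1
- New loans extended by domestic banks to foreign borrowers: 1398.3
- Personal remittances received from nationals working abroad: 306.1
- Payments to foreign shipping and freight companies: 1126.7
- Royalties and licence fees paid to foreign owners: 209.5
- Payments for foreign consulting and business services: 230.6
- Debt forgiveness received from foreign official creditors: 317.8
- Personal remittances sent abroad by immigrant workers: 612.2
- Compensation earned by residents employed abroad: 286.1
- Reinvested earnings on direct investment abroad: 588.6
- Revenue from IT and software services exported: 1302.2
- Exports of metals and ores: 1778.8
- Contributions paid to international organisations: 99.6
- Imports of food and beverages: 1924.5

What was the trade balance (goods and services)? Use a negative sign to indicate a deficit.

Goods: 1778.8 - 2340.2 - 1725.0 - 1924.5 = -4210.9
Services: -209.5 - 230.6 - 1126.7 + 526.7 + 1302.2 = 262.1
Trade balance = -4210.9 + 262.1 = -3948.8
(Excluded from the trade balance — primary income: dividends received from foreign subsidiaries of resident firms 707.1, compensation earned by residents employed abroad 286.1, reinvested earnings on direct investment abroad 588.6; financial account: new loans extended by domestic banks to foreign borrowers 1398.3; secondary income: personal remittances received from nationals working abroad 306.1, personal remittances sent abroad by immigrant workers 612.2, contributions paid to international organisations 99.6; capital account: debt forgiveness received from foreign official creditors 317.8.)

-3948.8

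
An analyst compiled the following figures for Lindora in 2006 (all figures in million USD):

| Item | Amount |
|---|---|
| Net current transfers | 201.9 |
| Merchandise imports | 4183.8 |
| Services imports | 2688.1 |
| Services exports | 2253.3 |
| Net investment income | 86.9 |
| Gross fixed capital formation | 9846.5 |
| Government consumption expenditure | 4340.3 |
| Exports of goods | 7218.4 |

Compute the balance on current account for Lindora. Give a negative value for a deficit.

Goods balance = 7218.4 - 4183.8 = 3034.6
Services balance = 2253.3 - 2688.1 = -434.8
Trade balance (goods + services) = 3034.6 + (-434.8) = 2599.8
Net primary income = 86.9
Net secondary income = 201.9
Current account = 2599.8 + 86.9 + 201.9 = 2888.6

2888.6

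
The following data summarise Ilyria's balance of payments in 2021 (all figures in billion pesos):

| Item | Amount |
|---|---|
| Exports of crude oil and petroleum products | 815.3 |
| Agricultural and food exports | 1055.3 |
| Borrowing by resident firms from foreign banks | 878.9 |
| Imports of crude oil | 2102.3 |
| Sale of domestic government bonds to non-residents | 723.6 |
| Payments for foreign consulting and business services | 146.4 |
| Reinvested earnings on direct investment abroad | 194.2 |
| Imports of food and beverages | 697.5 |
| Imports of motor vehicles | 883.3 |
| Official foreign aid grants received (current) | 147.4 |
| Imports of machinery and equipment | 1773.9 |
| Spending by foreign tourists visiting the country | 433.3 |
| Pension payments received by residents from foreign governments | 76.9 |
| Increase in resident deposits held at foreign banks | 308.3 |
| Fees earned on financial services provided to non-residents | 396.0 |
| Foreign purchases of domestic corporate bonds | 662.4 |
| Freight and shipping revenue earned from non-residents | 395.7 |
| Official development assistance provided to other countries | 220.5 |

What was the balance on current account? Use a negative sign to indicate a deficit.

Goods: -697.5 - 2102.3 + 1055.3 - 1773.9 + 815.3 - 883.3 = -3586.4
Services: 396.0 + 395.7 + 433.3 - 146.4 = 1078.6
Primary income: 194.2
Secondary income: 147.4 - 220.5 + 76.9 = 3.8
Current account = (-3586.4) + 1078.6 + 194.2 + 3.8 = -2309.8
(Excluded from the current account — financial account: borrowing by resident firms from foreign banks 878.9, sale of domestic government bonds to non-residents 723.6, increase in resident deposits held at foreign banks 308.3, foreign purchases of domestic corporate bonds 662.4.)

-2309.8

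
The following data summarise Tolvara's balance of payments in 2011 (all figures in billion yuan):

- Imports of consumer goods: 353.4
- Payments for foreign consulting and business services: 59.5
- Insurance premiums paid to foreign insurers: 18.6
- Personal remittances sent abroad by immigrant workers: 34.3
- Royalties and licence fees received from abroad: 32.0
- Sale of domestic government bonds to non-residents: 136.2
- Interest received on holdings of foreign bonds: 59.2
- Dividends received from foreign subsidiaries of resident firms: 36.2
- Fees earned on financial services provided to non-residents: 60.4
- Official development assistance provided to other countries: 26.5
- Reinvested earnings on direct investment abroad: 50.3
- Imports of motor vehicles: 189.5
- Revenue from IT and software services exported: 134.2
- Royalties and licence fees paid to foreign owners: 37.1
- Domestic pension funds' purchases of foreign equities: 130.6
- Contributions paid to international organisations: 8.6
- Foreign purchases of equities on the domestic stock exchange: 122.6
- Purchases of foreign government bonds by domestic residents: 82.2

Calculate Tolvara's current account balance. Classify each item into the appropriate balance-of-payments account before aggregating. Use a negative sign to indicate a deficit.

-355.2

Goods: -189.5 - 353.4 = -542.9
Services: 32.0 + 60.4 - 59.5 - 18.6 + 134.2 - 37.1 = 111.4
Primary income: 59.2 + 50.3 + 36.2 = 145.7
Secondary income: -26.5 - 34.3 - 8.6 = -69.4
Current account = (-542.9) + 111.4 + 145.7 + (-69.4) = -355.2
(Excluded from the current account — financial account: sale of domestic government bonds to non-residents 136.2, domestic pension funds' purchases of foreign equities 130.6, foreign purchases of equities on the domestic stock exchange 122.6, purchases of foreign government bonds by domestic residents 82.2.)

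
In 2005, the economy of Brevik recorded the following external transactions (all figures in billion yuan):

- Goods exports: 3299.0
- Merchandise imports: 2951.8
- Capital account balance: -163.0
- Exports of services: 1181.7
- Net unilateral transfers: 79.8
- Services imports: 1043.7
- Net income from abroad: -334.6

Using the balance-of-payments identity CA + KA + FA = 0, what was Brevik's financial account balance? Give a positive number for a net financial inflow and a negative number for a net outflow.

Goods balance = 3299.0 - 2951.8 = 347.2
Services balance = 1181.7 - 1043.7 = 138.0
Trade balance (goods + services) = 347.2 + 138.0 = 485.2
Net primary income = -334.6
Net secondary income = 79.8
Current account = 485.2 + (-334.6) + 79.8 = 230.4
Financial account = -(230.4 + (-163.0)) = -67.4

-67.4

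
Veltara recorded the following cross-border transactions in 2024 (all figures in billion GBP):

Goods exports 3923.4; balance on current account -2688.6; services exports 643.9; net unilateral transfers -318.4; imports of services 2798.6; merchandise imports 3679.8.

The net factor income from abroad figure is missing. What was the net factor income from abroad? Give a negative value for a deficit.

-459.1

Current account = goods balance + services balance + net primary income + net secondary income
Sum of the known components = -2229.5
Net factor income from abroad = CA - (known components) = -2688.6 - (-2229.5) = -459.1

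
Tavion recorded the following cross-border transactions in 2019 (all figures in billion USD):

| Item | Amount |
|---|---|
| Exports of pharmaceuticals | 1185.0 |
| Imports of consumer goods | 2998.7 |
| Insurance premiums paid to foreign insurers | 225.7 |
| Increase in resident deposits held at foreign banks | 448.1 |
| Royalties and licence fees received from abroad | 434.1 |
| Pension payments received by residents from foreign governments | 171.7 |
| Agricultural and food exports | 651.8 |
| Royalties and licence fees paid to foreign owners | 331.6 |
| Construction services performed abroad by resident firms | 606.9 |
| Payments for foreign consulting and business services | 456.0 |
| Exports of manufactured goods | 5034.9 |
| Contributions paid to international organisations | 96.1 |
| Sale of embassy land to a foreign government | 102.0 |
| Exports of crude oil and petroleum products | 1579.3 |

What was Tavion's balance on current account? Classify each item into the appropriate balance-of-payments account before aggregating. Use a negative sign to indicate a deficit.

Goods: 651.8 + 1579.3 + 5034.9 + 1185.0 - 2998.7 = 5452.3
Services: -225.7 - 456.0 - 331.6 + 606.9 + 434.1 = 27.7
Secondary income: -96.1 + 171.7 = 75.6
Current account = 5452.3 + 27.7 + 75.6 = 5555.6
(Excluded from the current account — financial account: increase in resident deposits held at foreign banks 448.1; capital account: sale of embassy land to a foreign government 102.0.)

5555.6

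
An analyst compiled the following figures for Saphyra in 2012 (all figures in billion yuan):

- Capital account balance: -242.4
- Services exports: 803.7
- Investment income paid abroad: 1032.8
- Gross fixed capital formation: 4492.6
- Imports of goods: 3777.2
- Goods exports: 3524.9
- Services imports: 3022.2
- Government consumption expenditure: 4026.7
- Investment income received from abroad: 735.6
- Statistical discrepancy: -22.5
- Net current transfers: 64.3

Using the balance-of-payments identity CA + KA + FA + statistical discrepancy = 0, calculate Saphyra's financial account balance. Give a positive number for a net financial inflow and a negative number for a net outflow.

2968.6

Goods balance = 3524.9 - 3777.2 = -252.3
Services balance = 803.7 - 3022.2 = -2218.5
Trade balance (goods + services) = -252.3 + (-2218.5) = -2470.8
Net primary income = 735.6 - 1032.8 = -297.2
Net secondary income = 64.3
Current account = -2470.8 + (-297.2) + 64.3 = -2703.7
Financial account = -(-2703.7 + (-242.4) + (-22.5)) = 2968.6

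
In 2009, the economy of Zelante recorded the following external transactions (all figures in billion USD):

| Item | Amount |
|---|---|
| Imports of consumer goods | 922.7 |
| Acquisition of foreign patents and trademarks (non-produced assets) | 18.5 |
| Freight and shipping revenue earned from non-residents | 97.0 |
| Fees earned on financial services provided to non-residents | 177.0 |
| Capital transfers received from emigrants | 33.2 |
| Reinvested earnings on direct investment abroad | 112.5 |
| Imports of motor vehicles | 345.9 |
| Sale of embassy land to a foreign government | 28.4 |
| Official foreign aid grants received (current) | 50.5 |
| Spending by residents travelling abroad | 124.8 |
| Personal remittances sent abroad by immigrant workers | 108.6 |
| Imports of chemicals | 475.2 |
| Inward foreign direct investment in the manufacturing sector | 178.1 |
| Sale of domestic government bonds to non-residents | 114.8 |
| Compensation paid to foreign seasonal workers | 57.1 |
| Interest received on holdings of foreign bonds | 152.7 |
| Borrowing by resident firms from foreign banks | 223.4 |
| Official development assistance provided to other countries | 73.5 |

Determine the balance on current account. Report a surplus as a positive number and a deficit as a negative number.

-1518.1

Goods: -475.2 - 922.7 - 345.9 = -1743.8
Services: 177.0 + 97.0 - 124.8 = 149.2
Primary income: -57.1 + 152.7 + 112.5 = 208.1
Secondary income: -108.6 + 50.5 - 73.5 = -131.6
Current account = (-1743.8) + 149.2 + 208.1 + (-131.6) = -1518.1
(Excluded from the current account — capital account: acquisition of foreign patents and trademarks (non-produced assets) 18.5, capital transfers received from emigrants 33.2, sale of embassy land to a foreign government 28.4; financial account: inward foreign direct investment in the manufacturing sector 178.1, sale of domestic government bonds to non-residents 114.8, borrowing by resident firms from foreign banks 223.4.)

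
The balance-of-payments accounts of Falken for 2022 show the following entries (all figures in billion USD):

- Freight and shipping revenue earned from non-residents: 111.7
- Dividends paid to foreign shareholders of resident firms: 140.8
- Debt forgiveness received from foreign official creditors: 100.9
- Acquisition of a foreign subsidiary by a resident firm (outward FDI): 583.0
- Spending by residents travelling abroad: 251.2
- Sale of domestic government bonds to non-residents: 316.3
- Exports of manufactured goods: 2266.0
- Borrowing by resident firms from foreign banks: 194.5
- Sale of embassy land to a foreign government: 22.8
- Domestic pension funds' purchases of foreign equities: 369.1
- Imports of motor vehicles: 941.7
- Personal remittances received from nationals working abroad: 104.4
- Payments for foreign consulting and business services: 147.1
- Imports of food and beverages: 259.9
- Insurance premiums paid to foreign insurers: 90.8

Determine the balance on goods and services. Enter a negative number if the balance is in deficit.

Goods: -259.9 - 941.7 + 2266.0 = 1064.4
Services: -147.1 - 251.2 + 111.7 - 90.8 = -377.4
Trade balance = 1064.4 + (-377.4) = 687.0
(Excluded from the trade balance — primary income: dividends paid to foreign shareholders of resident firms 140.8; capital account: debt forgiveness received from foreign official creditors 100.9, sale of embassy land to a foreign government 22.8; financial account: acquisition of a foreign subsidiary by a resident firm (outward FDI) 583.0, sale of domestic government bonds to non-residents 316.3, borrowing by resident firms from foreign banks 194.5, domestic pension funds' purchases of foreign equities 369.1; secondary income: personal remittances received from nationals working abroad 104.4.)

687.0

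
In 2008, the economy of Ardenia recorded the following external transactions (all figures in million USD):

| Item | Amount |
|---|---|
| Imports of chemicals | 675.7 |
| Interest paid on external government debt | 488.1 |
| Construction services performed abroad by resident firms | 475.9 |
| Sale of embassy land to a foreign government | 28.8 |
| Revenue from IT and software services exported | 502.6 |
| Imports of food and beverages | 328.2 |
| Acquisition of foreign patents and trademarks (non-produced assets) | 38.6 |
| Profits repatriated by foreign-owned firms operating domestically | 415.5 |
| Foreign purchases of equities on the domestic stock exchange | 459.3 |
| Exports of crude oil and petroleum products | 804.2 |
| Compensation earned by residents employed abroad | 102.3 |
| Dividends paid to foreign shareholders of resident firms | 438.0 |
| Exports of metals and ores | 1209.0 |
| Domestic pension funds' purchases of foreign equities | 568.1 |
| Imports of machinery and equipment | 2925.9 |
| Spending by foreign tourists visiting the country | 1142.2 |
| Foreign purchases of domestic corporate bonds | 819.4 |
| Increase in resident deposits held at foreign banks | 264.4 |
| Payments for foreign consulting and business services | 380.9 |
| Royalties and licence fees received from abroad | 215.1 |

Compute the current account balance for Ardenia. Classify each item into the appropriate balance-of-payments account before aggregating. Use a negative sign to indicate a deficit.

Goods: -328.2 - 675.7 - 2925.9 + 1209.0 + 804.2 = -1916.6
Services: 215.1 + 475.9 - 380.9 + 1142.2 + 502.6 = 1954.9
Primary income: -488.1 + 102.3 - 415.5 - 438.0 = -1239.3
Current account = (-1916.6) + 1954.9 + (-1239.3) = -1201.0
(Excluded from the current account — capital account: sale of embassy land to a foreign government 28.8, acquisition of foreign patents and trademarks (non-produced assets) 38.6; financial account: foreign purchases of equities on the domestic stock exchange 459.3, domestic pension funds' purchases of foreign equities 568.1, foreign purchases of domestic corporate bonds 819.4, increase in resident deposits held at foreign banks 264.4.)

-1201.0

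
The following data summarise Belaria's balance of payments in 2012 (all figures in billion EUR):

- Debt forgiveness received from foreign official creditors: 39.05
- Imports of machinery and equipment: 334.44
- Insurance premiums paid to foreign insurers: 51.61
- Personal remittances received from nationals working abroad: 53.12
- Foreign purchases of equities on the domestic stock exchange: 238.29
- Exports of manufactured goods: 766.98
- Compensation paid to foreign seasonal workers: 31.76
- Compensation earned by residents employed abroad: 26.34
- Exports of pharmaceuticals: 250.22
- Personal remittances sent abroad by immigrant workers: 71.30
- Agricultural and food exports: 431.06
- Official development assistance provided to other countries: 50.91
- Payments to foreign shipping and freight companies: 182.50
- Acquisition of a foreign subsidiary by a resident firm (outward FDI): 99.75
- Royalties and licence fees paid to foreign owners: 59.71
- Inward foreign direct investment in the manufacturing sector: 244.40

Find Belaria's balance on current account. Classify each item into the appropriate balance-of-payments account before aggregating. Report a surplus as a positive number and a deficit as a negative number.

745.49

Goods: 431.06 + 250.22 + 766.98 - 334.44 = 1113.82
Services: -51.61 - 182.50 - 59.71 = -293.82
Primary income: 26.34 - 31.76 = -5.42
Secondary income: -50.91 + 53.12 - 71.30 = -69.09
Current account = 1113.82 + (-293.82) + (-5.42) + (-69.09) = 745.49
(Excluded from the current account — capital account: debt forgiveness received from foreign official creditors 39.05; financial account: foreign purchases of equities on the domestic stock exchange 238.29, acquisition of a foreign subsidiary by a resident firm (outward FDI) 99.75, inward foreign direct investment in the manufacturing sector 244.40.)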